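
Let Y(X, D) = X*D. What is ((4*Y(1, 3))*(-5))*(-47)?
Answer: 2820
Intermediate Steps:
Y(X, D) = D*X
((4*Y(1, 3))*(-5))*(-47) = ((4*(3*1))*(-5))*(-47) = ((4*3)*(-5))*(-47) = (12*(-5))*(-47) = -60*(-47) = 2820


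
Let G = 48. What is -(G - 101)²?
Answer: -2809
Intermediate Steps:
-(G - 101)² = -(48 - 101)² = -1*(-53)² = -1*2809 = -2809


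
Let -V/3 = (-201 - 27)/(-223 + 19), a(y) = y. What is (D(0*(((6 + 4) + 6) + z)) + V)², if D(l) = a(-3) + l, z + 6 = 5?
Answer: 11664/289 ≈ 40.360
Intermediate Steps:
V = -57/17 (V = -3*(-201 - 27)/(-223 + 19) = -(-684)/(-204) = -(-684)*(-1)/204 = -3*19/17 = -57/17 ≈ -3.3529)
z = -1 (z = -6 + 5 = -1)
D(l) = -3 + l
(D(0*(((6 + 4) + 6) + z)) + V)² = ((-3 + 0*(((6 + 4) + 6) - 1)) - 57/17)² = ((-3 + 0*((10 + 6) - 1)) - 57/17)² = ((-3 + 0*(16 - 1)) - 57/17)² = ((-3 + 0*15) - 57/17)² = ((-3 + 0) - 57/17)² = (-3 - 57/17)² = (-108/17)² = 11664/289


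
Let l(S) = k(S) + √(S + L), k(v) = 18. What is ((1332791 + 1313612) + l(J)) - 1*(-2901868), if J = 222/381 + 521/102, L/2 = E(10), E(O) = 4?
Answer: 5548289 + √2297353038/12954 ≈ 5.5483e+6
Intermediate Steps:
L = 8 (L = 2*4 = 8)
J = 73715/12954 (J = 222*(1/381) + 521*(1/102) = 74/127 + 521/102 = 73715/12954 ≈ 5.6905)
l(S) = 18 + √(8 + S) (l(S) = 18 + √(S + 8) = 18 + √(8 + S))
((1332791 + 1313612) + l(J)) - 1*(-2901868) = ((1332791 + 1313612) + (18 + √(8 + 73715/12954))) - 1*(-2901868) = (2646403 + (18 + √(177347/12954))) + 2901868 = (2646403 + (18 + √2297353038/12954)) + 2901868 = (2646421 + √2297353038/12954) + 2901868 = 5548289 + √2297353038/12954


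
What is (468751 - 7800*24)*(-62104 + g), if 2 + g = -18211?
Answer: -22613331667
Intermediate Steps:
g = -18213 (g = -2 - 18211 = -18213)
(468751 - 7800*24)*(-62104 + g) = (468751 - 7800*24)*(-62104 - 18213) = (468751 - 187200)*(-80317) = 281551*(-80317) = -22613331667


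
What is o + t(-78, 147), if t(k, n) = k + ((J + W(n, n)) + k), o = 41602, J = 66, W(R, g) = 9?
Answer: 41521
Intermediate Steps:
t(k, n) = 75 + 2*k (t(k, n) = k + ((66 + 9) + k) = k + (75 + k) = 75 + 2*k)
o + t(-78, 147) = 41602 + (75 + 2*(-78)) = 41602 + (75 - 156) = 41602 - 81 = 41521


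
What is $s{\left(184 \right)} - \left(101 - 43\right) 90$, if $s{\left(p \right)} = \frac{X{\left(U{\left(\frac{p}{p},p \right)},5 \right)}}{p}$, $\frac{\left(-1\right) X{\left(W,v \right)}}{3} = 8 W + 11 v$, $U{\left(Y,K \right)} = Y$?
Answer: $- \frac{960669}{184} \approx -5221.0$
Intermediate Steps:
$X{\left(W,v \right)} = - 33 v - 24 W$ ($X{\left(W,v \right)} = - 3 \left(8 W + 11 v\right) = - 33 v - 24 W$)
$s{\left(p \right)} = - \frac{189}{p}$ ($s{\left(p \right)} = \frac{\left(-33\right) 5 - 24 \frac{p}{p}}{p} = \frac{-165 - 24}{p} = - \frac{189}{p}$)
$s{\left(184 \right)} - \left(101 - 43\right) 90 = - \frac{189}{184} - \left(101 - 43\right) 90 = \left(-189\right) \frac{1}{184} - 58 \cdot 90 = - \frac{189}{184} - 5220 = - \frac{960669}{184}$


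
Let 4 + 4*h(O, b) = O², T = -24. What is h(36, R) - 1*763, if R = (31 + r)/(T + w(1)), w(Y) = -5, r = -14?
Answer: -440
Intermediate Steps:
R = -17/29 (R = (31 - 14)/(-24 - 5) = 17/(-29) = 17*(-1/29) = -17/29 ≈ -0.58621)
h(O, b) = -1 + O²/4
h(36, R) - 1*763 = (-1 + (¼)*36²) - 1*763 = (-1 + (¼)*1296) - 763 = (-1 + 324) - 763 = 323 - 763 = -440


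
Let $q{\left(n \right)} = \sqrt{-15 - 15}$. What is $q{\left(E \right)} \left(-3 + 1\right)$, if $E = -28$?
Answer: $- 2 i \sqrt{30} \approx - 10.954 i$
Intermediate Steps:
$q{\left(n \right)} = i \sqrt{30}$ ($q{\left(n \right)} = \sqrt{-30} = i \sqrt{30}$)
$q{\left(E \right)} \left(-3 + 1\right) = i \sqrt{30} \left(-3 + 1\right) = i \sqrt{30} \left(-2\right) = - 2 i \sqrt{30}$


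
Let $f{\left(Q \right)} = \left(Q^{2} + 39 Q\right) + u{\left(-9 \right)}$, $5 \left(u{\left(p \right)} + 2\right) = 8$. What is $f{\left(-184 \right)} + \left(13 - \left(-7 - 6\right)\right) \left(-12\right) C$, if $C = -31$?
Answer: $\frac{181758}{5} \approx 36352.0$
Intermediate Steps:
$u{\left(p \right)} = - \frac{2}{5}$ ($u{\left(p \right)} = -2 + \frac{1}{5} \cdot 8 = -2 + \frac{8}{5} = - \frac{2}{5}$)
$f{\left(Q \right)} = - \frac{2}{5} + Q^{2} + 39 Q$ ($f{\left(Q \right)} = \left(Q^{2} + 39 Q\right) - \frac{2}{5} = - \frac{2}{5} + Q^{2} + 39 Q$)
$f{\left(-184 \right)} + \left(13 - \left(-7 - 6\right)\right) \left(-12\right) C = \left(- \frac{2}{5} + \left(-184\right)^{2} + 39 \left(-184\right)\right) + \left(13 - \left(-7 - 6\right)\right) \left(-12\right) \left(-31\right) = \left(- \frac{2}{5} + 33856 - 7176\right) + \left(13 - -13\right) \left(-12\right) \left(-31\right) = \frac{133398}{5} + \left(13 + 13\right) \left(-12\right) \left(-31\right) = \frac{133398}{5} + 26 \left(-12\right) \left(-31\right) = \frac{133398}{5} - -9672 = \frac{133398}{5} + 9672 = \frac{181758}{5}$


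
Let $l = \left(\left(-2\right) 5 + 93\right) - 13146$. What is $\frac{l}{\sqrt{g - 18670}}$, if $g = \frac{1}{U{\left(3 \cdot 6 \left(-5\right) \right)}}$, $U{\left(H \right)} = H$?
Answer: $\frac{39189 i \sqrt{16803010}}{1680301} \approx 95.603 i$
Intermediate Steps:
$g = - \frac{1}{90}$ ($g = \frac{1}{3 \cdot 6 \left(-5\right)} = \frac{1}{18 \left(-5\right)} = \frac{1}{-90} = - \frac{1}{90} \approx -0.011111$)
$l = -13063$ ($l = \left(-10 + 93\right) - 13146 = 83 - 13146 = -13063$)
$\frac{l}{\sqrt{g - 18670}} = - \frac{13063}{\sqrt{- \frac{1}{90} - 18670}} = - \frac{13063}{\sqrt{- \frac{1680301}{90}}} = - \frac{13063}{\frac{1}{30} i \sqrt{16803010}} = - 13063 \left(- \frac{3 i \sqrt{16803010}}{1680301}\right) = \frac{39189 i \sqrt{16803010}}{1680301}$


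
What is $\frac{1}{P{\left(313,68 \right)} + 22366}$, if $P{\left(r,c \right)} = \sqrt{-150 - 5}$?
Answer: $\frac{22366}{500238111} - \frac{i \sqrt{155}}{500238111} \approx 4.4711 \cdot 10^{-5} - 2.4888 \cdot 10^{-8} i$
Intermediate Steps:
$P{\left(r,c \right)} = i \sqrt{155}$ ($P{\left(r,c \right)} = \sqrt{-155} = i \sqrt{155}$)
$\frac{1}{P{\left(313,68 \right)} + 22366} = \frac{1}{i \sqrt{155} + 22366} = \frac{1}{22366 + i \sqrt{155}}$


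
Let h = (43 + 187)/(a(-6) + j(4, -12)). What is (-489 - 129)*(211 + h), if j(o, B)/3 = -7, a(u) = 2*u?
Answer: -1386998/11 ≈ -1.2609e+5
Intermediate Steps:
j(o, B) = -21 (j(o, B) = 3*(-7) = -21)
h = -230/33 (h = (43 + 187)/(2*(-6) - 21) = 230/(-12 - 21) = 230/(-33) = 230*(-1/33) = -230/33 ≈ -6.9697)
(-489 - 129)*(211 + h) = (-489 - 129)*(211 - 230/33) = -618*6733/33 = -1386998/11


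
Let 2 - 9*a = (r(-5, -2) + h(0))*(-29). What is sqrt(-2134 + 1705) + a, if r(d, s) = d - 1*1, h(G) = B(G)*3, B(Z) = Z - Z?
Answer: -172/9 + I*sqrt(429) ≈ -19.111 + 20.712*I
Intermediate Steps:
B(Z) = 0
h(G) = 0 (h(G) = 0*3 = 0)
r(d, s) = -1 + d (r(d, s) = d - 1 = -1 + d)
a = -172/9 (a = 2/9 - ((-1 - 5) + 0)*(-29)/9 = 2/9 - (-6 + 0)*(-29)/9 = 2/9 - (-2)*(-29)/3 = 2/9 - 1/9*174 = 2/9 - 58/3 = -172/9 ≈ -19.111)
sqrt(-2134 + 1705) + a = sqrt(-2134 + 1705) - 172/9 = sqrt(-429) - 172/9 = I*sqrt(429) - 172/9 = -172/9 + I*sqrt(429)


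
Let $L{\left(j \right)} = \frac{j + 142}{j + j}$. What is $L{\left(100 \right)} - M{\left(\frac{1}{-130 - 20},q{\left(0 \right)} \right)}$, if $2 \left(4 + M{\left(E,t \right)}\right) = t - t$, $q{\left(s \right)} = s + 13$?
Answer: $\frac{521}{100} \approx 5.21$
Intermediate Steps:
$L{\left(j \right)} = \frac{142 + j}{2 j}$
$q{\left(s \right)} = 13 + s$
$M{\left(E,t \right)} = -4$ ($M{\left(E,t \right)} = -4 + \frac{t - t}{2} = -4 + \frac{1}{2} \cdot 0 = -4 + 0 = -4$)
$L{\left(100 \right)} - M{\left(\frac{1}{-130 - 20},q{\left(0 \right)} \right)} = \frac{142 + 100}{2 \cdot 100} - -4 = \frac{1}{2} \cdot \frac{1}{100} \cdot 242 + 4 = \frac{121}{100} + 4 = \frac{521}{100}$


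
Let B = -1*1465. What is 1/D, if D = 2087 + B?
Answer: 1/622 ≈ 0.0016077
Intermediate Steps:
B = -1465
D = 622 (D = 2087 - 1465 = 622)
1/D = 1/622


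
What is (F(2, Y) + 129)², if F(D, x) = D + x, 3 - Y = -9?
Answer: 20449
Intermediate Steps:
Y = 12 (Y = 3 - 1*(-9) = 3 + 9 = 12)
(F(2, Y) + 129)² = ((2 + 12) + 129)² = (14 + 129)² = 143² = 20449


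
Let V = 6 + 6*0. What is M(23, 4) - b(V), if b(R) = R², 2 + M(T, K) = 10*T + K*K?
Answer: 208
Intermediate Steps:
M(T, K) = -2 + K² + 10*T (M(T, K) = -2 + (10*T + K*K) = -2 + (10*T + K²) = -2 + (K² + 10*T) = -2 + K² + 10*T)
V = 6 (V = 6 + 0 = 6)
M(23, 4) - b(V) = (-2 + 4² + 10*23) - 1*6² = (-2 + 16 + 230) - 1*36 = 244 - 36 = 208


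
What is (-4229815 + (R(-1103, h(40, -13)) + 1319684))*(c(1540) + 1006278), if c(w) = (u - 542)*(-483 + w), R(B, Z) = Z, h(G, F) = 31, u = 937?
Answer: -4143380009300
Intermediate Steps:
c(w) = -190785 + 395*w (c(w) = (937 - 542)*(-483 + w) = 395*(-483 + w) = -190785 + 395*w)
(-4229815 + (R(-1103, h(40, -13)) + 1319684))*(c(1540) + 1006278) = (-4229815 + (31 + 1319684))*((-190785 + 395*1540) + 1006278) = (-4229815 + 1319715)*((-190785 + 608300) + 1006278) = -2910100*(417515 + 1006278) = -2910100*1423793 = -4143380009300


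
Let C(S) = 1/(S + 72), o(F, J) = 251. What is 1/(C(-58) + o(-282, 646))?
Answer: 14/3515 ≈ 0.0039829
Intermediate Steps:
C(S) = 1/(72 + S)
1/(C(-58) + o(-282, 646)) = 1/(1/(72 - 58) + 251) = 1/(1/14 + 251) = 1/(3515/14) = 14/3515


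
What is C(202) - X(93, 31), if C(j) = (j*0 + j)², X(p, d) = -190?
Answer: 40994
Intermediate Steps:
C(j) = j² (C(j) = (0 + j)² = j²)
C(202) - X(93, 31) = 202² - 1*(-190) = 40804 + 190 = 40994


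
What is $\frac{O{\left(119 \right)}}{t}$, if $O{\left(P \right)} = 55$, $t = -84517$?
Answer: $- \frac{55}{84517} \approx -0.00065076$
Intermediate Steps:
$\frac{O{\left(119 \right)}}{t} = \frac{55}{-84517} = 55 \left(- \frac{1}{84517}\right) = - \frac{55}{84517}$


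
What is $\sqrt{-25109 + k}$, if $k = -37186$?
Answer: $i \sqrt{62295} \approx 249.59 i$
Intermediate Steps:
$\sqrt{-25109 + k} = \sqrt{-25109 - 37186} = \sqrt{-62295} = i \sqrt{62295}$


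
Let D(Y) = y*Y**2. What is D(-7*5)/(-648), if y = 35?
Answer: -42875/648 ≈ -66.165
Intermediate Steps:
D(Y) = 35*Y**2
D(-7*5)/(-648) = (35*(-7*5)**2)/(-648) = (35*(-35)**2)*(-1/648) = (35*1225)*(-1/648) = 42875*(-1/648) = -42875/648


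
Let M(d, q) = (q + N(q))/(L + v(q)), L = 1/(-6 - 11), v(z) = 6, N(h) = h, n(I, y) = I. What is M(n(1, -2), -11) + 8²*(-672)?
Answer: -4344182/101 ≈ -43012.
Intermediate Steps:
L = -1/17 (L = 1/(-17) = -1/17 ≈ -0.058824)
M(d, q) = 34*q/101 (M(d, q) = (q + q)/(-1/17 + 6) = (2*q)/(101/17) = (2*q)*(17/101) = 34*q/101)
M(n(1, -2), -11) + 8²*(-672) = (34/101)*(-11) + 8²*(-672) = -374/101 + 64*(-672) = -374/101 - 43008 = -4344182/101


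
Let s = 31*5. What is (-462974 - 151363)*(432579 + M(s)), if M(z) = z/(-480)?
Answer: -8503970775787/32 ≈ -2.6575e+11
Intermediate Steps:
s = 155
M(z) = -z/480 (M(z) = z*(-1/480) = -z/480)
(-462974 - 151363)*(432579 + M(s)) = (-462974 - 151363)*(432579 - 1/480*155) = -614337*(432579 - 31/96) = -614337*41527553/96 = -8503970775787/32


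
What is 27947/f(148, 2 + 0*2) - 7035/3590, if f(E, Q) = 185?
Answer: 19805651/132830 ≈ 149.11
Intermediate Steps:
27947/f(148, 2 + 0*2) - 7035/3590 = 27947/185 - 7035/3590 = 27947*(1/185) - 7035*1/3590 = 27947/185 - 1407/718 = 19805651/132830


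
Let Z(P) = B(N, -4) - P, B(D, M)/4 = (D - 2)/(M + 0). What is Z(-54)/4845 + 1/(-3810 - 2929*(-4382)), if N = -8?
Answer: 1889943917/143074293810 ≈ 0.013210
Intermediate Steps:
B(D, M) = 4*(-2 + D)/M (B(D, M) = 4*((D - 2)/(M + 0)) = 4*((-2 + D)/M) = 4*(-2 + D)/M)
Z(P) = 10 - P (Z(P) = 4*(-2 - 8)/(-4) - P = 4*(-¼)*(-10) - P = 10 - P)
Z(-54)/4845 + 1/(-3810 - 2929*(-4382)) = (10 - 1*(-54))/4845 + 1/(-3810 - 2929*(-4382)) = (10 + 54)*(1/4845) - 1/4382/(-6739) = 64*(1/4845) - 1/6739*(-1/4382) = 64/4845 + 1/29530298 = 1889943917/143074293810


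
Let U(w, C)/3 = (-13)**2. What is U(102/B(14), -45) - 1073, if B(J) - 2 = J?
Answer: -566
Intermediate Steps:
B(J) = 2 + J
U(w, C) = 507 (U(w, C) = 3*(-13)**2 = 3*169 = 507)
U(102/B(14), -45) - 1073 = 507 - 1073 = -566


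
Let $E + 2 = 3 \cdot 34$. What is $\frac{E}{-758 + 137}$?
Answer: $- \frac{100}{621} \approx -0.16103$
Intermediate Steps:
$E = 100$ ($E = -2 + 3 \cdot 34 = -2 + 102 = 100$)
$\frac{E}{-758 + 137} = \frac{1}{-758 + 137} \cdot 100 = \frac{1}{-621} \cdot 100 = \left(- \frac{1}{621}\right) 100 = - \frac{100}{621}$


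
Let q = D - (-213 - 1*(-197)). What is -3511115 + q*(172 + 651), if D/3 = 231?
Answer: -2927608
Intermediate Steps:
D = 693 (D = 3*231 = 693)
q = 709 (q = 693 - (-213 - 1*(-197)) = 693 - (-213 + 197) = 693 - 1*(-16) = 693 + 16 = 709)
-3511115 + q*(172 + 651) = -3511115 + 709*(172 + 651) = -3511115 + 709*823 = -3511115 + 583507 = -2927608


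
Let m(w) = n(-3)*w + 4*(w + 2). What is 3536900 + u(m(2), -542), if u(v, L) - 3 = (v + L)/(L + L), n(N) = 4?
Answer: 1917001685/542 ≈ 3.5369e+6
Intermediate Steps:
m(w) = 8 + 8*w (m(w) = 4*w + 4*(w + 2) = 4*w + 4*(2 + w) = 4*w + (8 + 4*w) = 8 + 8*w)
u(v, L) = 3 + (L + v)/(2*L) (u(v, L) = 3 + (v + L)/(L + L) = 3 + (L + v)/((2*L)) = 3 + (L + v)*(1/(2*L)) = 3 + (L + v)/(2*L))
3536900 + u(m(2), -542) = 3536900 + (½)*((8 + 8*2) + 7*(-542))/(-542) = 3536900 + (½)*(-1/542)*((8 + 16) - 3794) = 3536900 + (½)*(-1/542)*(24 - 3794) = 3536900 + (½)*(-1/542)*(-3770) = 3536900 + 1885/542 = 1917001685/542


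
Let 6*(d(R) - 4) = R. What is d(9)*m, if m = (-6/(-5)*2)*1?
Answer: 66/5 ≈ 13.200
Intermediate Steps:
d(R) = 4 + R/6
m = 12/5 (m = (-6*(-1/5)*2)*1 = ((6/5)*2)*1 = (12/5)*1 = 12/5 ≈ 2.4000)
d(9)*m = (4 + (1/6)*9)*(12/5) = (4 + 3/2)*(12/5) = (11/2)*(12/5) = 66/5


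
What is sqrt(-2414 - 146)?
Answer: 16*I*sqrt(10) ≈ 50.596*I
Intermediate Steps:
sqrt(-2414 - 146) = sqrt(-2560) = 16*I*sqrt(10)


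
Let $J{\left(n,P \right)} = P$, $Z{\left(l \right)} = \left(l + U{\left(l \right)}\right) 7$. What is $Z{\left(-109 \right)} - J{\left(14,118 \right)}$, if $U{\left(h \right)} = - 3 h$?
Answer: $1408$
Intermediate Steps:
$Z{\left(l \right)} = - 14 l$ ($Z{\left(l \right)} = \left(l - 3 l\right) 7 = - 2 l 7 = - 14 l$)
$Z{\left(-109 \right)} - J{\left(14,118 \right)} = \left(-14\right) \left(-109\right) - 118 = 1526 - 118 = 1408$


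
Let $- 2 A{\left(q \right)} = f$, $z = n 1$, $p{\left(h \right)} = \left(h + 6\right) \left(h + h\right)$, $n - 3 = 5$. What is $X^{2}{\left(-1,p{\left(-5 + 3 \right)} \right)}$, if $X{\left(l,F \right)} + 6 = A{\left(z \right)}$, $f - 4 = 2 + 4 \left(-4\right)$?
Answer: $1$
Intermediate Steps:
$n = 8$ ($n = 3 + 5 = 8$)
$p{\left(h \right)} = 2 h \left(6 + h\right)$ ($p{\left(h \right)} = \left(6 + h\right) 2 h = 2 h \left(6 + h\right)$)
$f = -10$ ($f = 4 + \left(2 + 4 \left(-4\right)\right) = 4 + \left(2 - 16\right) = 4 - 14 = -10$)
$z = 8$ ($z = 8 \cdot 1 = 8$)
$A{\left(q \right)} = 5$ ($A{\left(q \right)} = \left(- \frac{1}{2}\right) \left(-10\right) = 5$)
$X{\left(l,F \right)} = -1$ ($X{\left(l,F \right)} = -6 + 5 = -1$)
$X^{2}{\left(-1,p{\left(-5 + 3 \right)} \right)} = \left(-1\right)^{2} = 1$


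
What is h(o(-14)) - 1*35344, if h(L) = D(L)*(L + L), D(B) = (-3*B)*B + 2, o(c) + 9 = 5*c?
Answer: 2922574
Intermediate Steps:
o(c) = -9 + 5*c
D(B) = 2 - 3*B**2 (D(B) = -3*B**2 + 2 = 2 - 3*B**2)
h(L) = 2*L*(2 - 3*L**2) (h(L) = (2 - 3*L**2)*(L + L) = (2 - 3*L**2)*(2*L) = 2*L*(2 - 3*L**2))
h(o(-14)) - 1*35344 = (-6*(-9 + 5*(-14))**3 + 4*(-9 + 5*(-14))) - 1*35344 = (-6*(-9 - 70)**3 + 4*(-9 - 70)) - 35344 = (-6*(-79)**3 + 4*(-79)) - 35344 = (-6*(-493039) - 316) - 35344 = (2958234 - 316) - 35344 = 2957918 - 35344 = 2922574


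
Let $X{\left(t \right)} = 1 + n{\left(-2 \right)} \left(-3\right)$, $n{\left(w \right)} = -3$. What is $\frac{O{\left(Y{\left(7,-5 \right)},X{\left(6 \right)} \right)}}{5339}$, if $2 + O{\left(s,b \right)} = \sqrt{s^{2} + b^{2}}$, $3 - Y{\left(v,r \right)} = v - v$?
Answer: $- \frac{2}{5339} + \frac{\sqrt{109}}{5339} \approx 0.0015809$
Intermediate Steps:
$Y{\left(v,r \right)} = 3$ ($Y{\left(v,r \right)} = 3 - \left(v - v\right) = 3 - 0 = 3 + 0 = 3$)
$X{\left(t \right)} = 10$ ($X{\left(t \right)} = 1 - -9 = 1 + 9 = 10$)
$O{\left(s,b \right)} = -2 + \sqrt{b^{2} + s^{2}}$ ($O{\left(s,b \right)} = -2 + \sqrt{s^{2} + b^{2}} = -2 + \sqrt{b^{2} + s^{2}}$)
$\frac{O{\left(Y{\left(7,-5 \right)},X{\left(6 \right)} \right)}}{5339} = \frac{-2 + \sqrt{10^{2} + 3^{2}}}{5339} = \left(-2 + \sqrt{100 + 9}\right) \frac{1}{5339} = \left(-2 + \sqrt{109}\right) \frac{1}{5339} = - \frac{2}{5339} + \frac{\sqrt{109}}{5339}$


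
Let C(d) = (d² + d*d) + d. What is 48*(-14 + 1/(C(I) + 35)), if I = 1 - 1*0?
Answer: -12744/19 ≈ -670.74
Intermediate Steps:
I = 1 (I = 1 + 0 = 1)
C(d) = d + 2*d² (C(d) = (d² + d²) + d = 2*d² + d = d + 2*d²)
48*(-14 + 1/(C(I) + 35)) = 48*(-14 + 1/(1*(1 + 2*1) + 35)) = 48*(-14 + 1/(1*(1 + 2) + 35)) = 48*(-14 + 1/(1*3 + 35)) = 48*(-14 + 1/(3 + 35)) = 48*(-14 + 1/38) = 48*(-531/38) = -12744/19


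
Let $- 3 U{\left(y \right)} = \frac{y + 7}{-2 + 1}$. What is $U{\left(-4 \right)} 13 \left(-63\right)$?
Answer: $-819$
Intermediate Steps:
$U{\left(y \right)} = \frac{7}{3} + \frac{y}{3}$ ($U{\left(y \right)} = - \frac{\left(y + 7\right) \frac{1}{-2 + 1}}{3} = - \frac{\left(7 + y\right) \frac{1}{-1}}{3} = - \frac{\left(7 + y\right) \left(-1\right)}{3} = - \frac{-7 - y}{3} = \frac{7}{3} + \frac{y}{3}$)
$U{\left(-4 \right)} 13 \left(-63\right) = \left(\frac{7}{3} + \frac{1}{3} \left(-4\right)\right) 13 \left(-63\right) = \left(\frac{7}{3} - \frac{4}{3}\right) \left(-819\right) = 1 \left(-819\right) = -819$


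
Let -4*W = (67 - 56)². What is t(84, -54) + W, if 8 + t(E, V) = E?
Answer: 183/4 ≈ 45.750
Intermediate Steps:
t(E, V) = -8 + E
W = -121/4 (W = -(67 - 56)²/4 = -¼*11² = -¼*121 = -121/4 ≈ -30.250)
t(84, -54) + W = (-8 + 84) - 121/4 = 76 - 121/4 = 183/4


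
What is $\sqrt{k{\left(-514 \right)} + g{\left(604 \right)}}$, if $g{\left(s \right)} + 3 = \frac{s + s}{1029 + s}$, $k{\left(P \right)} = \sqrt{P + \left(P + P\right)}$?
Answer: $\frac{\sqrt{-6027403 + 2666689 i \sqrt{1542}}}{1633} \approx 4.3054 + 4.5603 i$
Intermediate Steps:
$k{\left(P \right)} = \sqrt{3} \sqrt{P}$ ($k{\left(P \right)} = \sqrt{P + 2 P} = \sqrt{3 P} = \sqrt{3} \sqrt{P}$)
$g{\left(s \right)} = -3 + \frac{2 s}{1029 + s}$ ($g{\left(s \right)} = -3 + \frac{s + s}{1029 + s} = -3 + \frac{2 s}{1029 + s}$)
$\sqrt{k{\left(-514 \right)} + g{\left(604 \right)}} = \sqrt{\sqrt{3} \sqrt{-514} + \frac{-3087 - 604}{1029 + 604}} = \sqrt{\sqrt{3} i \sqrt{514} + \frac{-3087 - 604}{1633}} = \sqrt{i \sqrt{1542} + \frac{1}{1633} \left(-3691\right)} = \sqrt{i \sqrt{1542} - \frac{3691}{1633}} = \sqrt{- \frac{3691}{1633} + i \sqrt{1542}}$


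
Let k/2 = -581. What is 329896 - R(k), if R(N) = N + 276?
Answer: 330782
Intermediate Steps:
k = -1162 (k = 2*(-581) = -1162)
R(N) = 276 + N
329896 - R(k) = 329896 - (276 - 1162) = 329896 - 1*(-886) = 329896 + 886 = 330782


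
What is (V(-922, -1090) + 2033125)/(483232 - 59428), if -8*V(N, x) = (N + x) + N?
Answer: 8133967/1695216 ≈ 4.7982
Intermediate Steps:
V(N, x) = -N/4 - x/8 (V(N, x) = -((N + x) + N)/8 = -(x + 2*N)/8 = -N/4 - x/8)
(V(-922, -1090) + 2033125)/(483232 - 59428) = ((-1/4*(-922) - 1/8*(-1090)) + 2033125)/(483232 - 59428) = ((461/2 + 545/4) + 2033125)/423804 = (1467/4 + 2033125)*(1/423804) = (8133967/4)*(1/423804) = 8133967/1695216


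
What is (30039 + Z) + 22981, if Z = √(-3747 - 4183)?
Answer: 53020 + I*√7930 ≈ 53020.0 + 89.051*I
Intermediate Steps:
Z = I*√7930 (Z = √(-7930) = I*√7930 ≈ 89.051*I)
(30039 + Z) + 22981 = (30039 + I*√7930) + 22981 = 53020 + I*√7930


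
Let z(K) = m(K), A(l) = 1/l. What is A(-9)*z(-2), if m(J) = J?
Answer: 2/9 ≈ 0.22222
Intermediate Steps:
z(K) = K
A(-9)*z(-2) = -2/(-9) = -1/9*(-2) = 2/9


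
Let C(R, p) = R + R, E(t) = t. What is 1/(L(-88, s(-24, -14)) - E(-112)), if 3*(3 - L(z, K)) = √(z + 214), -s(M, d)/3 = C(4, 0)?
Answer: 115/13211 + √14/13211 ≈ 0.0089881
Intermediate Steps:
C(R, p) = 2*R
s(M, d) = -24 (s(M, d) = -6*4 = -3*8 = -24)
L(z, K) = 3 - √(214 + z)/3 (L(z, K) = 3 - √(z + 214)/3 = 3 - √(214 + z)/3)
1/(L(-88, s(-24, -14)) - E(-112)) = 1/((3 - √(214 - 88)/3) - 1*(-112)) = 1/((3 - √14) + 112) = 1/(115 - √14)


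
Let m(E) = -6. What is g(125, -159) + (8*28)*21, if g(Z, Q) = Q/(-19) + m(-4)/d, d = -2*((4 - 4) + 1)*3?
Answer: 89554/19 ≈ 4713.4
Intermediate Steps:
d = -6 (d = -2*(0 + 1)*3 = -2*1*3 = -2*3 = -6)
g(Z, Q) = 1 - Q/19 (g(Z, Q) = Q/(-19) - 6/(-6) = Q*(-1/19) - 6*(-⅙) = -Q/19 + 1 = 1 - Q/19)
g(125, -159) + (8*28)*21 = (1 - 1/19*(-159)) + (8*28)*21 = (1 + 159/19) + 224*21 = 178/19 + 4704 = 89554/19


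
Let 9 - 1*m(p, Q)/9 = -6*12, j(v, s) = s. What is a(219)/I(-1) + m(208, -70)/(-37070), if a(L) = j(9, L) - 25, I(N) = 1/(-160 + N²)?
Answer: -1143461949/37070 ≈ -30846.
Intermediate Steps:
m(p, Q) = 729 (m(p, Q) = 81 - (-54)*12 = 81 - 9*(-72) = 81 + 648 = 729)
a(L) = -25 + L (a(L) = L - 25 = -25 + L)
a(219)/I(-1) + m(208, -70)/(-37070) = (-25 + 219)/(1/(-160 + (-1)²)) + 729/(-37070) = 194/(1/(-160 + 1)) + 729*(-1/37070) = 194/(1/(-159)) - 729/37070 = 194/(-1/159) - 729/37070 = 194*(-159) - 729/37070 = -30846 - 729/37070 = -1143461949/37070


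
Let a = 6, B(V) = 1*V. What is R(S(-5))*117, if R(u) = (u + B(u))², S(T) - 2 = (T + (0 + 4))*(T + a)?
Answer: 468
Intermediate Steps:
B(V) = V
S(T) = 2 + (4 + T)*(6 + T) (S(T) = 2 + (T + (0 + 4))*(T + 6) = 2 + (T + 4)*(6 + T) = 2 + (4 + T)*(6 + T))
R(u) = 4*u² (R(u) = (u + u)² = (2*u)² = 4*u²)
R(S(-5))*117 = (4*(26 + (-5)² + 10*(-5))²)*117 = (4*(26 + 25 - 50)²)*117 = (4*1²)*117 = (4*1)*117 = 4*117 = 468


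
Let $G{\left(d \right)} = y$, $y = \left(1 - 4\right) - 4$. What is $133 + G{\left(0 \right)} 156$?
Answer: $-959$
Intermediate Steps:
$y = -7$ ($y = -3 - 4 = -7$)
$G{\left(d \right)} = -7$
$133 + G{\left(0 \right)} 156 = 133 - 1092 = -959$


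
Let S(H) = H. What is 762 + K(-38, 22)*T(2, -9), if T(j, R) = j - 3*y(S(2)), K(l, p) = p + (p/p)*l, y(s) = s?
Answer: 826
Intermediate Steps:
K(l, p) = l + p (K(l, p) = p + 1*l = p + l = l + p)
T(j, R) = -6 + j (T(j, R) = j - 3*2 = j - 6 = -6 + j)
762 + K(-38, 22)*T(2, -9) = 762 + (-38 + 22)*(-6 + 2) = 762 - 16*(-4) = 762 + 64 = 826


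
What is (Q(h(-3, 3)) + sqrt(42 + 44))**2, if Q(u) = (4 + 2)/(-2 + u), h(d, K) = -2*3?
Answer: 1385/16 - 3*sqrt(86)/2 ≈ 72.652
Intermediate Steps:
h(d, K) = -6
Q(u) = 6/(-2 + u)
(Q(h(-3, 3)) + sqrt(42 + 44))**2 = (6/(-2 - 6) + sqrt(42 + 44))**2 = (6/(-8) + sqrt(86))**2 = (6*(-1/8) + sqrt(86))**2 = (-3/4 + sqrt(86))**2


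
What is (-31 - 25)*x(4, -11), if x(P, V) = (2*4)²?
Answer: -3584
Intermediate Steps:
x(P, V) = 64 (x(P, V) = 8² = 64)
(-31 - 25)*x(4, -11) = (-31 - 25)*64 = -56*64 = -3584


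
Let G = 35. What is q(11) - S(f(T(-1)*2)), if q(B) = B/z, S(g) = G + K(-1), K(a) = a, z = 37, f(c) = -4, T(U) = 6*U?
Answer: -1247/37 ≈ -33.703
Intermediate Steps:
S(g) = 34 (S(g) = 35 - 1 = 34)
q(B) = B/37
q(11) - S(f(T(-1)*2)) = (1/37)*11 - 1*34 = 11/37 - 34 = -1247/37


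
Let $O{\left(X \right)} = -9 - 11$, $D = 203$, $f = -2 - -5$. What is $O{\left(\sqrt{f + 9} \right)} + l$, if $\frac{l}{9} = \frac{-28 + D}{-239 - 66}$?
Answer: $- \frac{1535}{61} \approx -25.164$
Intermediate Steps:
$f = 3$ ($f = -2 + 5 = 3$)
$O{\left(X \right)} = -20$
$l = - \frac{315}{61}$ ($l = 9 \frac{-28 + 203}{-239 - 66} = 9 \frac{175}{-305} = 9 \cdot 175 \left(- \frac{1}{305}\right) = 9 \left(- \frac{35}{61}\right) = - \frac{315}{61} \approx -5.1639$)
$O{\left(\sqrt{f + 9} \right)} + l = -20 - \frac{315}{61} = - \frac{1535}{61}$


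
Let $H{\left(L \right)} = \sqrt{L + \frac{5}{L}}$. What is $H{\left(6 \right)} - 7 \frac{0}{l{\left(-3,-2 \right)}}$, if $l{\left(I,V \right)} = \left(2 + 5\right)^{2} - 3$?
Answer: $\frac{\sqrt{246}}{6} \approx 2.6141$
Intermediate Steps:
$l{\left(I,V \right)} = 46$ ($l{\left(I,V \right)} = 7^{2} - 3 = 49 - 3 = 46$)
$H{\left(6 \right)} - 7 \frac{0}{l{\left(-3,-2 \right)}} = \sqrt{6 + \frac{5}{6}} - 7 \cdot \frac{0}{46} = \sqrt{6 + 5 \cdot \frac{1}{6}} - 7 \cdot 0 \cdot \frac{1}{46} = \sqrt{6 + \frac{5}{6}} - 0 = \sqrt{\frac{41}{6}} + 0 = \frac{\sqrt{246}}{6} + 0 = \frac{\sqrt{246}}{6}$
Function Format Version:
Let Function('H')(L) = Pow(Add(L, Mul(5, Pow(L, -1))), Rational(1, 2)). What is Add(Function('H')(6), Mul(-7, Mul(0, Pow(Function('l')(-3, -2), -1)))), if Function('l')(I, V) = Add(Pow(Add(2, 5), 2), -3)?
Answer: Mul(Rational(1, 6), Pow(246, Rational(1, 2))) ≈ 2.6141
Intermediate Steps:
Function('l')(I, V) = 46 (Function('l')(I, V) = Add(Pow(7, 2), -3) = Add(49, -3) = 46)
Add(Function('H')(6), Mul(-7, Mul(0, Pow(Function('l')(-3, -2), -1)))) = Add(Pow(Add(6, Mul(5, Pow(6, -1))), Rational(1, 2)), Mul(-7, Mul(0, Pow(46, -1)))) = Add(Pow(Add(6, Mul(5, Rational(1, 6))), Rational(1, 2)), Mul(-7, Mul(0, Rational(1, 46)))) = Add(Pow(Add(6, Rational(5, 6)), Rational(1, 2)), Mul(-7, 0)) = Add(Pow(Rational(41, 6), Rational(1, 2)), 0) = Add(Mul(Rational(1, 6), Pow(246, Rational(1, 2))), 0) = Mul(Rational(1, 6), Pow(246, Rational(1, 2)))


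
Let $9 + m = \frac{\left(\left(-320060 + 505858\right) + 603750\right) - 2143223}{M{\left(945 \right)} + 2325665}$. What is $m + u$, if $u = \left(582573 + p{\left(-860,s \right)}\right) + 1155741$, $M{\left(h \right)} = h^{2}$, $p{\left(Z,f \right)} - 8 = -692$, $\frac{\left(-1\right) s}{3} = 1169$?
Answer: $\frac{1118572396563}{643738} \approx 1.7376 \cdot 10^{6}$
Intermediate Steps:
$s = -3507$ ($s = \left(-3\right) 1169 = -3507$)
$p{\left(Z,f \right)} = -684$ ($p{\left(Z,f \right)} = 8 - 692 = -684$)
$m = - \frac{6064377}{643738}$ ($m = -9 + \frac{\left(\left(-320060 + 505858\right) + 603750\right) - 2143223}{945^{2} + 2325665} = -9 + \frac{\left(185798 + 603750\right) - 2143223}{893025 + 2325665} = -9 + \frac{789548 - 2143223}{3218690} = -9 - \frac{270735}{643738} = - \frac{6064377}{643738} \approx -9.4206$)
$u = 1737630$ ($u = \left(582573 - 684\right) + 1155741 = 581889 + 1155741 = 1737630$)
$m + u = - \frac{6064377}{643738} + 1737630 = \frac{1118572396563}{643738}$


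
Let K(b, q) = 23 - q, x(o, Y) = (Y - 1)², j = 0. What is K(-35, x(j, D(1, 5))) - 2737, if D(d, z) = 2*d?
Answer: -2715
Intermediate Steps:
x(o, Y) = (-1 + Y)²
K(-35, x(j, D(1, 5))) - 2737 = (23 - (-1 + 2*1)²) - 2737 = (23 - (-1 + 2)²) - 2737 = (23 - 1*1²) - 2737 = (23 - 1*1) - 2737 = (23 - 1) - 2737 = 22 - 2737 = -2715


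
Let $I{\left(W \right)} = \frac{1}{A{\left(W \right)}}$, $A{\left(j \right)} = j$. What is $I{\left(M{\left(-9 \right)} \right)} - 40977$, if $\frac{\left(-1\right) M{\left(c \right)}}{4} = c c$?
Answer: $- \frac{13276549}{324} \approx -40977.0$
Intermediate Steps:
$M{\left(c \right)} = - 4 c^{2}$ ($M{\left(c \right)} = - 4 c c = - 4 c^{2}$)
$I{\left(W \right)} = \frac{1}{W}$
$I{\left(M{\left(-9 \right)} \right)} - 40977 = \frac{1}{\left(-4\right) \left(-9\right)^{2}} - 40977 = \frac{1}{\left(-4\right) 81} - 40977 = \frac{1}{-324} - 40977 = - \frac{1}{324} - 40977 = - \frac{13276549}{324}$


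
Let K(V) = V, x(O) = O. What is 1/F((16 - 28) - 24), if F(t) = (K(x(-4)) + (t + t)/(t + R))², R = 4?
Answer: 16/49 ≈ 0.32653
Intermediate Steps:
F(t) = (-4 + 2*t/(4 + t))² (F(t) = (-4 + (t + t)/(t + 4))² = (-4 + (2*t)/(4 + t))² = (-4 + 2*t/(4 + t))²)
1/F((16 - 28) - 24) = 1/(4*(8 + ((16 - 28) - 24))²/(4 + ((16 - 28) - 24))²) = 1/(4*(8 + (-12 - 24))²/(4 + (-12 - 24))²) = 1/(4*(8 - 36)²/(4 - 36)²) = 1/(4*(-28)²/(-32)²) = 1/(4*(1/1024)*784) = 1/(49/16) = 16/49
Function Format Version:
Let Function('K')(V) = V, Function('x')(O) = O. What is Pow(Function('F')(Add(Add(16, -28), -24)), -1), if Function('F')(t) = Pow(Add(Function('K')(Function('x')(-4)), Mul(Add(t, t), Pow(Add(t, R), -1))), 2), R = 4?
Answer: Rational(16, 49) ≈ 0.32653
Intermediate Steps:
Function('F')(t) = Pow(Add(-4, Mul(2, t, Pow(Add(4, t), -1))), 2) (Function('F')(t) = Pow(Add(-4, Mul(Add(t, t), Pow(Add(t, 4), -1))), 2) = Pow(Add(-4, Mul(Mul(2, t), Pow(Add(4, t), -1))), 2) = Pow(Add(-4, Mul(2, t, Pow(Add(4, t), -1))), 2))
Pow(Function('F')(Add(Add(16, -28), -24)), -1) = Pow(Mul(4, Pow(Add(4, Add(Add(16, -28), -24)), -2), Pow(Add(8, Add(Add(16, -28), -24)), 2)), -1) = Pow(Mul(4, Pow(Add(4, Add(-12, -24)), -2), Pow(Add(8, Add(-12, -24)), 2)), -1) = Pow(Mul(4, Pow(Add(4, -36), -2), Pow(Add(8, -36), 2)), -1) = Pow(Mul(4, Pow(-32, -2), Pow(-28, 2)), -1) = Pow(Mul(4, Rational(1, 1024), 784), -1) = Pow(Rational(49, 16), -1) = Rational(16, 49)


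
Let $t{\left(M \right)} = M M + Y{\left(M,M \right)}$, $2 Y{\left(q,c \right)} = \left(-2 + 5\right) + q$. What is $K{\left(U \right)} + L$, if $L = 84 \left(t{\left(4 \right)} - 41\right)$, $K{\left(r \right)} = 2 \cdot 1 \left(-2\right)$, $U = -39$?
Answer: $-1810$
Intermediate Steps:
$Y{\left(q,c \right)} = \frac{3}{2} + \frac{q}{2}$ ($Y{\left(q,c \right)} = \frac{\left(-2 + 5\right) + q}{2} = \frac{3 + q}{2} = \frac{3}{2} + \frac{q}{2}$)
$K{\left(r \right)} = -4$ ($K{\left(r \right)} = 2 \left(-2\right) = -4$)
$t{\left(M \right)} = \frac{3}{2} + M^{2} + \frac{M}{2}$ ($t{\left(M \right)} = M M + \left(\frac{3}{2} + \frac{M}{2}\right) = M^{2} + \left(\frac{3}{2} + \frac{M}{2}\right) = \frac{3}{2} + M^{2} + \frac{M}{2}$)
$L = -1806$ ($L = 84 \left(\left(\frac{3}{2} + 4^{2} + \frac{1}{2} \cdot 4\right) - 41\right) = 84 \left(\left(\frac{3}{2} + 16 + 2\right) - 41\right) = 84 \left(\frac{39}{2} - 41\right) = 84 \left(- \frac{43}{2}\right) = -1806$)
$K{\left(U \right)} + L = -4 - 1806 = -1810$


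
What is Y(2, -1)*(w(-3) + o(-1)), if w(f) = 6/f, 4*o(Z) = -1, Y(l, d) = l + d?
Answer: -9/4 ≈ -2.2500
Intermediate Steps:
Y(l, d) = d + l
o(Z) = -1/4 (o(Z) = (1/4)*(-1) = -1/4)
Y(2, -1)*(w(-3) + o(-1)) = (-1 + 2)*(6/(-3) - 1/4) = 1*(6*(-1/3) - 1/4) = 1*(-2 - 1/4) = 1*(-9/4) = -9/4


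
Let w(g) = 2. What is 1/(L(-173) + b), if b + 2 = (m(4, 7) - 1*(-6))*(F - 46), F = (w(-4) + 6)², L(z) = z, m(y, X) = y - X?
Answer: -1/121 ≈ -0.0082645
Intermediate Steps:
F = 64 (F = (2 + 6)² = 8² = 64)
b = 52 (b = -2 + ((4 - 1*7) - 1*(-6))*(64 - 46) = -2 + ((4 - 7) + 6)*18 = -2 + (-3 + 6)*18 = -2 + 3*18 = -2 + 54 = 52)
1/(L(-173) + b) = 1/(-173 + 52) = 1/(-121) = -1/121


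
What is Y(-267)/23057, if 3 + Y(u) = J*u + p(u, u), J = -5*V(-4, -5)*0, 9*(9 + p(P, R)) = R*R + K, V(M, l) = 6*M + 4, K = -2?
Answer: 71179/207513 ≈ 0.34301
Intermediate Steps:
V(M, l) = 4 + 6*M
p(P, R) = -83/9 + R²/9 (p(P, R) = -9 + (R*R - 2)/9 = -9 + (R² - 2)/9 = -9 + (-2 + R²)/9 = -9 + (-2/9 + R²/9) = -83/9 + R²/9)
J = 0 (J = -5*(4 + 6*(-4))*0 = -5*(4 - 24)*0 = -5*(-20)*0 = 100*0 = 0)
Y(u) = -110/9 + u²/9 (Y(u) = -3 + (0*u + (-83/9 + u²/9)) = -3 + (0 + (-83/9 + u²/9)) = -3 + (-83/9 + u²/9) = -110/9 + u²/9)
Y(-267)/23057 = (-110/9 + (⅑)*(-267)²)/23057 = (-110/9 + (⅑)*71289)*(1/23057) = (-110/9 + 7921)*(1/23057) = (71179/9)*(1/23057) = 71179/207513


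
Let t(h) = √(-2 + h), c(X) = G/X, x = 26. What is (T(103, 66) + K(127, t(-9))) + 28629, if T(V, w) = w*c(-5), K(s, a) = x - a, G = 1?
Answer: 143209/5 - I*√11 ≈ 28642.0 - 3.3166*I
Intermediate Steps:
c(X) = 1/X
K(s, a) = 26 - a
T(V, w) = -w/5 (T(V, w) = w/(-5) = w*(-⅕) = -w/5)
(T(103, 66) + K(127, t(-9))) + 28629 = (-⅕*66 + (26 - √(-2 - 9))) + 28629 = (-66/5 + (26 - √(-11))) + 28629 = (-66/5 + (26 - I*√11)) + 28629 = (64/5 - I*√11) + 28629 = 143209/5 - I*√11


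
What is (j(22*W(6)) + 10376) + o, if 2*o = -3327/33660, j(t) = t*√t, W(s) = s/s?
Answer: 232836331/22440 + 22*√22 ≈ 10479.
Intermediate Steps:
W(s) = 1
j(t) = t^(3/2)
o = -1109/22440 (o = (-3327/33660)/2 = (-3327*1/33660)/2 = (½)*(-1109/11220) = -1109/22440 ≈ -0.049421)
(j(22*W(6)) + 10376) + o = ((22*1)^(3/2) + 10376) - 1109/22440 = (22^(3/2) + 10376) - 1109/22440 = (22*√22 + 10376) - 1109/22440 = (10376 + 22*√22) - 1109/22440 = 232836331/22440 + 22*√22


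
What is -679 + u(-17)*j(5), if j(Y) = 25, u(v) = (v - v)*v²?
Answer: -679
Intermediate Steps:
u(v) = 0 (u(v) = 0*v² = 0)
-679 + u(-17)*j(5) = -679 + 0*25 = -679 + 0 = -679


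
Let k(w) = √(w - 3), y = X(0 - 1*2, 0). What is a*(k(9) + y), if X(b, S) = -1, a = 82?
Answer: -82 + 82*√6 ≈ 118.86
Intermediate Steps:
y = -1
k(w) = √(-3 + w)
a*(k(9) + y) = 82*(√(-3 + 9) - 1) = 82*(√6 - 1) = 82*(-1 + √6) = -82 + 82*√6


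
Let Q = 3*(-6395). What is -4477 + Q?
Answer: -23662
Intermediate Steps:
Q = -19185
-4477 + Q = -4477 - 19185 = -23662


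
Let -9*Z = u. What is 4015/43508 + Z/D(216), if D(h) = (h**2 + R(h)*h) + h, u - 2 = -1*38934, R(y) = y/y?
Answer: 1453501/7893126 ≈ 0.18415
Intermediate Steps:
R(y) = 1
u = -38932 (u = 2 - 1*38934 = 2 - 38934 = -38932)
D(h) = h**2 + 2*h (D(h) = (h**2 + 1*h) + h = (h**2 + h) + h = (h + h**2) + h = h**2 + 2*h)
Z = 38932/9 (Z = -1/9*(-38932) = 38932/9 ≈ 4325.8)
4015/43508 + Z/D(216) = 4015/43508 + 38932/(9*((216*(2 + 216)))) = 4015*(1/43508) + 38932/(9*((216*218))) = 55/596 + (38932/9)/47088 = 55/596 + (38932/9)*(1/47088) = 55/596 + 9733/105948 = 1453501/7893126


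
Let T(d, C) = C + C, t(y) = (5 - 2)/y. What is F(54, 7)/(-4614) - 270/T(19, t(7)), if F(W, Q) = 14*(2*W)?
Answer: -242487/769 ≈ -315.33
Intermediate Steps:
t(y) = 3/y
F(W, Q) = 28*W
T(d, C) = 2*C
F(54, 7)/(-4614) - 270/T(19, t(7)) = (28*54)/(-4614) - 270/(2*(3/7)) = 1512*(-1/4614) - 270/(2*(3*(1/7))) = -252/769 - 270/(2*(3/7)) = -252/769 - 270/6/7 = -252/769 - 270*7/6 = -252/769 - 315 = -242487/769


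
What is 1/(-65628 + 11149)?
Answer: -1/54479 ≈ -1.8356e-5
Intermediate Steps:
1/(-65628 + 11149) = 1/(-54479) = -1/54479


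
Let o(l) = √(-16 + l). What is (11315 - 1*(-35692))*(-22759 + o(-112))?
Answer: -1069832313 + 376056*I*√2 ≈ -1.0698e+9 + 5.3182e+5*I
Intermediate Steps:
(11315 - 1*(-35692))*(-22759 + o(-112)) = (11315 - 1*(-35692))*(-22759 + √(-16 - 112)) = (11315 + 35692)*(-22759 + √(-128)) = 47007*(-22759 + 8*I*√2) = -1069832313 + 376056*I*√2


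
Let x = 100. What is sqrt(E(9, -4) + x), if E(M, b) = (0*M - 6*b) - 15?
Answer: sqrt(109) ≈ 10.440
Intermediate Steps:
E(M, b) = -15 - 6*b (E(M, b) = (0 - 6*b) - 15 = -6*b - 15 = -15 - 6*b)
sqrt(E(9, -4) + x) = sqrt((-15 - 6*(-4)) + 100) = sqrt((-15 + 24) + 100) = sqrt(9 + 100) = sqrt(109)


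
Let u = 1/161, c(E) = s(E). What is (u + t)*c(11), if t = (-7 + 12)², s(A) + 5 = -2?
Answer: -4026/23 ≈ -175.04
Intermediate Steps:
s(A) = -7 (s(A) = -5 - 2 = -7)
c(E) = -7
t = 25 (t = 5² = 25)
u = 1/161 ≈ 0.0062112
(u + t)*c(11) = (1/161 + 25)*(-7) = (4026/161)*(-7) = -4026/23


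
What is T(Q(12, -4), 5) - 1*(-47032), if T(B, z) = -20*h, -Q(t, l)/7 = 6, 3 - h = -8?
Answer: 46812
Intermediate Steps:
h = 11 (h = 3 - 1*(-8) = 3 + 8 = 11)
Q(t, l) = -42 (Q(t, l) = -7*6 = -42)
T(B, z) = -220 (T(B, z) = -20*11 = -220)
T(Q(12, -4), 5) - 1*(-47032) = -220 - 1*(-47032) = -220 + 47032 = 46812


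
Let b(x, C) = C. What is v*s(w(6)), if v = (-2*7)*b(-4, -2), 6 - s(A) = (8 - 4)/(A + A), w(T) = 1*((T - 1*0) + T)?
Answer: 490/3 ≈ 163.33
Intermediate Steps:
w(T) = 2*T (w(T) = 1*((T + 0) + T) = 1*(T + T) = 1*(2*T) = 2*T)
s(A) = 6 - 2/A (s(A) = 6 - (8 - 4)/(A + A) = 6 - 4/(2*A) = 6 - 4*1/(2*A) = 6 - 2/A)
v = 28 (v = -2*7*(-2) = -14*(-2) = 28)
v*s(w(6)) = 28*(6 - 2/(2*6)) = 28*(6 - 2/12) = 28*(6 - 2*1/12) = 28*(6 - 1/6) = 28*(35/6) = 490/3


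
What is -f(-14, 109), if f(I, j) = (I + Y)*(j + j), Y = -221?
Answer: 51230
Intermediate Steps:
f(I, j) = 2*j*(-221 + I) (f(I, j) = (I - 221)*(j + j) = (-221 + I)*(2*j) = 2*j*(-221 + I))
-f(-14, 109) = -2*109*(-221 - 14) = -2*109*(-235) = -1*(-51230) = 51230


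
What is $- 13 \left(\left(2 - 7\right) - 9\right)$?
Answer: $182$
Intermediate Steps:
$- 13 \left(\left(2 - 7\right) - 9\right) = - 13 \left(-5 - 9\right) = \left(-13\right) \left(-14\right) = 182$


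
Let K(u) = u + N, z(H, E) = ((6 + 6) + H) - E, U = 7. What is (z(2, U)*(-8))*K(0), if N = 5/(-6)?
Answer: 140/3 ≈ 46.667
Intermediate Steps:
z(H, E) = 12 + H - E (z(H, E) = (12 + H) - E = 12 + H - E)
N = -⅚ (N = 5*(-⅙) = -⅚ ≈ -0.83333)
K(u) = -⅚ + u (K(u) = u - ⅚ = -⅚ + u)
(z(2, U)*(-8))*K(0) = ((12 + 2 - 1*7)*(-8))*(-⅚ + 0) = ((12 + 2 - 7)*(-8))*(-⅚) = (7*(-8))*(-⅚) = -56*(-⅚) = 140/3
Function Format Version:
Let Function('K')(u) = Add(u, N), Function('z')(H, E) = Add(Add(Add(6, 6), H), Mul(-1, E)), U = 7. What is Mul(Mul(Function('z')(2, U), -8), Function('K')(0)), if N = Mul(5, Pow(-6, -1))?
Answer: Rational(140, 3) ≈ 46.667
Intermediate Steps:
Function('z')(H, E) = Add(12, H, Mul(-1, E)) (Function('z')(H, E) = Add(Add(12, H), Mul(-1, E)) = Add(12, H, Mul(-1, E)))
N = Rational(-5, 6) (N = Mul(5, Rational(-1, 6)) = Rational(-5, 6) ≈ -0.83333)
Function('K')(u) = Add(Rational(-5, 6), u) (Function('K')(u) = Add(u, Rational(-5, 6)) = Add(Rational(-5, 6), u))
Mul(Mul(Function('z')(2, U), -8), Function('K')(0)) = Mul(Mul(Add(12, 2, Mul(-1, 7)), -8), Add(Rational(-5, 6), 0)) = Mul(Mul(Add(12, 2, -7), -8), Rational(-5, 6)) = Mul(Mul(7, -8), Rational(-5, 6)) = Mul(-56, Rational(-5, 6)) = Rational(140, 3)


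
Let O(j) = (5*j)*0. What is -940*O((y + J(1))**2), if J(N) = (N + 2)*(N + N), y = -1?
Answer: 0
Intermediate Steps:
J(N) = 2*N*(2 + N) (J(N) = (2 + N)*(2*N) = 2*N*(2 + N))
O(j) = 0
-940*O((y + J(1))**2) = -940*0 = 0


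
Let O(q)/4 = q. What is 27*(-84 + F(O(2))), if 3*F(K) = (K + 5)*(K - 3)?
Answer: -1683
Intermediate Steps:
O(q) = 4*q
F(K) = (-3 + K)*(5 + K)/3 (F(K) = ((K + 5)*(K - 3))/3 = ((5 + K)*(-3 + K))/3 = ((-3 + K)*(5 + K))/3 = (-3 + K)*(5 + K)/3)
27*(-84 + F(O(2))) = 27*(-84 + (-5 + (4*2)²/3 + 2*(4*2)/3)) = 27*(-84 + (-5 + (⅓)*8² + (⅔)*8)) = 27*(-84 + (-5 + (⅓)*64 + 16/3)) = 27*(-84 + (-5 + 64/3 + 16/3)) = 27*(-84 + 65/3) = 27*(-187/3) = -1683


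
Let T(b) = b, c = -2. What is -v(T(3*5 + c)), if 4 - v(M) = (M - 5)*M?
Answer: 100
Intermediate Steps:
v(M) = 4 - M*(-5 + M) (v(M) = 4 - (M - 5)*M = 4 - (-5 + M)*M = 4 - M*(-5 + M))
-v(T(3*5 + c)) = -(4 - (3*5 - 2)² + 5*(3*5 - 2)) = -(4 - (15 - 2)² + 5*(15 - 2)) = -(4 - 1*13² + 5*13) = -(4 - 1*169 + 65) = -(4 - 169 + 65) = -1*(-100) = 100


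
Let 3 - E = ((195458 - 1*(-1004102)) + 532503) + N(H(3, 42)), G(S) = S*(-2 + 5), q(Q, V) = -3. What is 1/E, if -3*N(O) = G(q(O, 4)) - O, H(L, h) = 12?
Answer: -1/1732067 ≈ -5.7734e-7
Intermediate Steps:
G(S) = 3*S (G(S) = S*3 = 3*S)
N(O) = 3 + O/3 (N(O) = -(3*(-3) - O)/3 = -(-9 - O)/3 = 3 + O/3)
E = -1732067 (E = 3 - (((195458 - 1*(-1004102)) + 532503) + (3 + (⅓)*12)) = 3 - (((195458 + 1004102) + 532503) + (3 + 4)) = 3 - ((1199560 + 532503) + 7) = 3 - (1732063 + 7) = 3 - 1*1732070 = 3 - 1732070 = -1732067)
1/E = 1/(-1732067) = -1/1732067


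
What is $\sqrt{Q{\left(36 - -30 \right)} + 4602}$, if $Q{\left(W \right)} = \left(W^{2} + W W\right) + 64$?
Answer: $\sqrt{13378} \approx 115.66$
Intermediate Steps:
$Q{\left(W \right)} = 64 + 2 W^{2}$ ($Q{\left(W \right)} = \left(W^{2} + W^{2}\right) + 64 = 2 W^{2} + 64 = 64 + 2 W^{2}$)
$\sqrt{Q{\left(36 - -30 \right)} + 4602} = \sqrt{\left(64 + 2 \left(36 - -30\right)^{2}\right) + 4602} = \sqrt{\left(64 + 2 \left(36 + 30\right)^{2}\right) + 4602} = \sqrt{\left(64 + 2 \cdot 66^{2}\right) + 4602} = \sqrt{\left(64 + 2 \cdot 4356\right) + 4602} = \sqrt{\left(64 + 8712\right) + 4602} = \sqrt{8776 + 4602} = \sqrt{13378}$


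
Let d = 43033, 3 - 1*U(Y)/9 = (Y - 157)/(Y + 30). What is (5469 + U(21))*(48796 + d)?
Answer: 506896080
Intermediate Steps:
U(Y) = 27 - 9*(-157 + Y)/(30 + Y) (U(Y) = 27 - 9*(Y - 157)/(Y + 30) = 27 - 9*(-157 + Y)/(30 + Y))
(5469 + U(21))*(48796 + d) = (5469 + 9*(247 + 2*21)/(30 + 21))*(48796 + 43033) = (5469 + 9*(247 + 42)/51)*91829 = (5469 + 9*(1/51)*289)*91829 = (5469 + 51)*91829 = 5520*91829 = 506896080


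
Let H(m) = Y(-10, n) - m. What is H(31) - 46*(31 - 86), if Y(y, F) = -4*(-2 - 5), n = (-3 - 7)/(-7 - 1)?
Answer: 2527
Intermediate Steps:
n = 5/4 (n = -10/(-8) = -10*(-1/8) = 5/4 ≈ 1.2500)
Y(y, F) = 28 (Y(y, F) = -4*(-7) = 28)
H(m) = 28 - m
H(31) - 46*(31 - 86) = (28 - 1*31) - 46*(31 - 86) = (28 - 31) - 46*(-55) = -3 + 2530 = 2527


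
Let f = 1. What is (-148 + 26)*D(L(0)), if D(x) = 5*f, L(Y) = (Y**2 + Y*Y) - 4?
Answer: -610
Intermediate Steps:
L(Y) = -4 + 2*Y**2 (L(Y) = (Y**2 + Y**2) - 4 = 2*Y**2 - 4 = -4 + 2*Y**2)
D(x) = 5 (D(x) = 5*1 = 5)
(-148 + 26)*D(L(0)) = (-148 + 26)*5 = -122*5 = -610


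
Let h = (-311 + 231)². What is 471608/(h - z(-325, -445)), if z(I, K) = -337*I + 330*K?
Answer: 471608/43725 ≈ 10.786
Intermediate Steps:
h = 6400 (h = (-80)² = 6400)
471608/(h - z(-325, -445)) = 471608/(6400 - (-337*(-325) + 330*(-445))) = 471608/(6400 - (109525 - 146850)) = 471608/(6400 - 1*(-37325)) = 471608/(6400 + 37325) = 471608/43725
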